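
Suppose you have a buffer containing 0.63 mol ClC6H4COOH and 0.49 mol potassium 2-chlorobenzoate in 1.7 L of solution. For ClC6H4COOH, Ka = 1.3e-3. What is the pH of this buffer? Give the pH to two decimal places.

pH = 2.78

pKa = −log(1.3 × 10^-3) = 2.886
Henderson–Hasselbalch: pH = pKa + log([ClC6H4COO-]/[ClC6H4COOH]) = 2.886 + log(0.49/0.63)
pH = 2.886 + (-0.109) = 2.78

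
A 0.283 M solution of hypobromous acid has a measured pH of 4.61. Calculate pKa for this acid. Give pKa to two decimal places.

[H+] = 10^(-4.61) = 2.45 × 10^-5 M
At equilibrium [HA] = 0.283 − 2.45 × 10^-5 = 2.83 × 10^-1 M
Ka = [H+][A-]/[HA] = (2.45 × 10^-5)² / 2.83 × 10^-1 = 2.12 × 10^-9
pKa = -log(2.12 × 10^-9) = 8.67

pKa = 8.67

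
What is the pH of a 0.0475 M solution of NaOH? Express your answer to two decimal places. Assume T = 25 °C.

NaOH is a strong base; [OH-] = 0.0475 M.
pOH = -log(0.0475) = 1.32
pH = 14.00 - 1.32 = 12.68

pH = 12.68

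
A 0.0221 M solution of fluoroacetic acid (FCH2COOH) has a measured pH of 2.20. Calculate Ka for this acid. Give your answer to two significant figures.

Ka = 2.5 × 10^-3

[H+] = 10^(-2.20) = 6.31 × 10^-3 M
At equilibrium [HA] = 0.0221 − 6.31 × 10^-3 = 1.58 × 10^-2 M
Ka = [H+][A-]/[HA] = (6.31 × 10^-3)² / 1.58 × 10^-2 = 2.5 × 10^-3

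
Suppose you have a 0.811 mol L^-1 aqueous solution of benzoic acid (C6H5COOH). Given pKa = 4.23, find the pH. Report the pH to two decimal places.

pH = 2.16

C6H5COOH ⇌ C6H5COO- + H+
Ka = 10^(−4.23) = 5.89 × 10^-5
From the ICE table, Ka = [H+]²/(0.811 − [H+]) = 5.89 × 10^-5.
Since Ka ≪ C₀, [H+] ≈ √(Ka·C₀) = 6.91 × 10^-3 M.
([H+]/C₀ = 0.85% < 5%, so the approximation holds.)
pH = −log(6.91 × 10^-3) = 2.16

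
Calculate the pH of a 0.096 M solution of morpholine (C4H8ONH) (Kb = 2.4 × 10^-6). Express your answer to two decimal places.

C4H8ONH + H2O ⇌ C4H8ONH2+ + OH-
From the ICE table, Kb = [OH-]²/(0.096 − [OH-]) = 2.4 × 10^-6.
Since Kb ≪ C₀, [OH-] ≈ √(Kb·C₀) = 4.80 × 10^-4 M.
pOH = −log(4.80 × 10^-4) = 3.32; pH = 14.00 − 3.32 = 10.68

pH = 10.68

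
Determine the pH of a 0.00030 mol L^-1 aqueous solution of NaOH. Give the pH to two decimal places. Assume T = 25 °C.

pH = 10.48

NaOH is a strong base; [OH-] = 0.0003 M.
pOH = -log(0.0003) = 3.52
pH = 14.00 - 3.52 = 10.48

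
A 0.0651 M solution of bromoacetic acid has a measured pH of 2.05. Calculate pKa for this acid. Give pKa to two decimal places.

pKa = 2.85

[H+] = 10^(-2.05) = 8.91 × 10^-3 M
At equilibrium [HA] = 0.0651 − 8.91 × 10^-3 = 5.62 × 10^-2 M
Ka = [H+][A-]/[HA] = (8.91 × 10^-3)² / 5.62 × 10^-2 = 1.41 × 10^-3
pKa = -log(1.41 × 10^-3) = 2.85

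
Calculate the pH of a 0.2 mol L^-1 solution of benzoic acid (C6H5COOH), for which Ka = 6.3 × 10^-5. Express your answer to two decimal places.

C6H5COOH ⇌ C6H5COO- + H+
Let x = [H+] at equilibrium. Ka = x²/(0.2 − x).
Since Ka ≪ C₀, x ≈ √(Ka·C₀) = 3.55 × 10^-3 M.
Check: 1.8% ionized — well under 5%, approximation valid.
pH = −log(3.55 × 10^-3) = 2.45

pH = 2.45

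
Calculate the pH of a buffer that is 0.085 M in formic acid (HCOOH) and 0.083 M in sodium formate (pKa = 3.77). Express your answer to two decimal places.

pH = 3.76

Using pH = pKa + log([base]/[acid]) with [base]/[acid] = 0.083/0.085:
pH = 3.77 + (-0.010) = 3.76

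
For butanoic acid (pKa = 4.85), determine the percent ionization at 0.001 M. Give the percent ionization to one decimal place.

CH3(CH2)2COOH ⇌ CH3(CH2)2COO- + H+; let x = [H+] at equilibrium.
Ka = 10^(−4.85) = 1.41 × 10^-5
Ka = x²/(C₀ − x); solving the quadratic gives x = 1.12 × 10^-4 M.
Fraction ionized = 1.12 × 10^-4 / 0.001 = 0.1120 → 11.2%

11.2%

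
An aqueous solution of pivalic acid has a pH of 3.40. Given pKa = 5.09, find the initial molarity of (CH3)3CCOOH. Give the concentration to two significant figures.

C₀ = 2.0 × 10^-2 M

[H+] = 10^(-3.40) = 3.98 × 10^-4 M = x
Ka = 10^(−5.09) = 8.13 × 10^-6
Ka = x²/(C₀ − x) ⇒ C₀ = x + x²/Ka
C₀ = 3.98 × 10^-4 + (3.98 × 10^-4)²/(8.13 × 10^-6) = 1.99 × 10^-2 M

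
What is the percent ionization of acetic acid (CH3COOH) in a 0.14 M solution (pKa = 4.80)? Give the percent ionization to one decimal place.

CH3COOH ⇌ CH3COO- + H+; let x = [H+] at equilibrium.
Ka = 10^(−4.80) = 1.58 × 10^-5
x ≈ √(Ka·C₀) = √(1.58 × 10^-5 × 0.14) = 1.49 × 10^-3 M
Fraction ionized = 1.49 × 10^-3 / 0.14 = 0.0106 → 1.1%

1.1%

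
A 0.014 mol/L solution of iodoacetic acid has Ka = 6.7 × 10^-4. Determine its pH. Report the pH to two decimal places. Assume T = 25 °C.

pH = 2.56

ICH2COOH ⇌ ICH2COO- + H+
Ka = x²/(0.014 − x) = 6.7 × 10^-4
The 5% rule fails; solving x² + Ka·x − Ka·C₀ = 0 exactly:
x = [−0.00067 + √(0.00067² + 3.75e-05)]/2 = 2.75 × 10^-3 M
pH = −log[H+] = −log(2.75 × 10^-3) = 2.56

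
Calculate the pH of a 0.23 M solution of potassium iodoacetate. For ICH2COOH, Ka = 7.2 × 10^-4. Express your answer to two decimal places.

ICH2COO- is the conjugate base of the weak acid ICH2COOH.
Kb = Kw/Ka = 1.0×10^-14 / 7.2 × 10^-4 = 1.39 × 10^-11
Let x = [OH-] at equilibrium. Kb = x²/(0.23 − x).
Since Kb ≪ C₀, x ≈ √(Kb·C₀) = 1.79 × 10^-6 M.
(x/C₀ = 0.00078% < 5%, so the approximation holds.)
pOH = 5.75, so pH = 14.00 − pOH = 8.25

pH = 8.25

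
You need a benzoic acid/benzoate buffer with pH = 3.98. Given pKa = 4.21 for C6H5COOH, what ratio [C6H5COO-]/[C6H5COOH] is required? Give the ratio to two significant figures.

pH = pKa + log(r) ⇒ log(r) = 3.98 − 4.21 = -0.23
r = [C6H5COO-]/[C6H5COOH] = 10^(-0.23) = 0.589

ratio = 0.59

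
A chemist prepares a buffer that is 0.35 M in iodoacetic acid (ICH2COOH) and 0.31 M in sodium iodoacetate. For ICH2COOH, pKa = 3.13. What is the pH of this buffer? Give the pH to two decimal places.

pH = 3.08

Using pH = pKa + log([base]/[acid]) with [base]/[acid] = 0.31/0.35:
pH = 3.13 + (-0.053) = 3.08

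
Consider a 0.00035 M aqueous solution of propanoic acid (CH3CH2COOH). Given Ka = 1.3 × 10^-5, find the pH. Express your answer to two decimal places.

pH = 4.21

CH3CH2COOH ⇌ CH3CH2COO- + H+
From the ICE table, Ka = [H+]²/(0.00035 − [H+]) = 1.3 × 10^-5.
[H+] is not negligible relative to C₀; solve [H+]² + 1.3e-05·[H+] − 4.55e-09 = 0.
[H+] = (−Ka + √(Ka² + 4·Ka·C₀))/2 = 6.13 × 10^-5 M
pH = −log(6.13 × 10^-5) = 4.21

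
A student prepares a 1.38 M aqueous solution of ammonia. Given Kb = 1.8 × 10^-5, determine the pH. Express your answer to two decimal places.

NH3 + H2O ⇌ NH4+ + OH-
From the ICE table, Kb = x²/(1.38 − x) = 1.8 × 10^-5.
Since Kb ≪ C₀, x ≈ √(Kb·C₀) = 4.98 × 10^-3 M.
pOH = 2.30, so pH = 14.00 − pOH = 11.70

pH = 11.70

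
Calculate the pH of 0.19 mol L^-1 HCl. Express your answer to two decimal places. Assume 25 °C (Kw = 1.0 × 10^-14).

pH = 0.72

HCl is a strong acid and dissociates completely, so [H+] = 0.19 M.
pH = -log(0.19) = 0.72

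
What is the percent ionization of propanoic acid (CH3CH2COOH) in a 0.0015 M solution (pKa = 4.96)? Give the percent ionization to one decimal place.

CH3CH2COOH ⇌ CH3CH2COO- + H+; let x = [H+] at equilibrium.
Ka = 10^(−4.96) = 1.10 × 10^-5
Solve x² + 1.1e-05x − 1.65e-08 = 0 → x = 1.23 × 10^-4 M
Fraction ionized = 1.23 × 10^-4 / 0.0015 = 0.0820 → 8.2%

8.2%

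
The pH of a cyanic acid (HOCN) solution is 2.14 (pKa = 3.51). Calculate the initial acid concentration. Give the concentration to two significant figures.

[H+] = 10^(-2.14) = 7.24 × 10^-3 M = x
Ka = 10^(−3.51) = 3.09 × 10^-4
Ka = x²/(C₀ − x) ⇒ C₀ = x + x²/Ka
C₀ = 7.24 × 10^-3 + (7.24 × 10^-3)²/(3.09 × 10^-4) = 1.77 × 10^-1 M

C₀ = 1.8 × 10^-1 M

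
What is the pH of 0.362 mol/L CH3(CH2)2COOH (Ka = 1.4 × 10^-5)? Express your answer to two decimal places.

pH = 2.65

CH3(CH2)2COOH ⇌ CH3(CH2)2COO- + H+
From the ICE table, Ka = x²/(0.362 − x) = 1.4 × 10^-5.
Neglecting x in the denominator: x = √(1.4 × 10^-5 × 0.362) = 2.25 × 10^-3 M
Check: 0.62% ionized — well under 5%, approximation valid.
pH = −log[H+] = −log(2.25 × 10^-3) = 2.65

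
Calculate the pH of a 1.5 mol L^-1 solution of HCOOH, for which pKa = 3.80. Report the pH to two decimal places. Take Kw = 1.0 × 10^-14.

HCOOH ⇌ HCOO- + H+
Ka = 10^(−3.80) = 1.58 × 10^-4
Ka = x²/(1.5 − x) = 1.58 × 10^-4
Neglecting x in the denominator: x = √(1.58 × 10^-4 × 1.5) = 1.54 × 10^-2 M
pH = −log(1.54 × 10^-2) = 1.81

pH = 1.81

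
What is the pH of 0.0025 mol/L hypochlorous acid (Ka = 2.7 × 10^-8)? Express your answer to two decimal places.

HOCl ⇌ OCl- + H+
Ka = [H+]²/(0.0025 − [H+]) = 2.7 × 10^-8
Since Ka ≪ C₀, [H+] ≈ √(Ka·C₀) = 8.22 × 10^-6 M.
([H+]/C₀ = 0.33% < 5%, so the approximation holds.)
pH = −log[H+] = −log(8.22 × 10^-6) = 5.09

pH = 5.09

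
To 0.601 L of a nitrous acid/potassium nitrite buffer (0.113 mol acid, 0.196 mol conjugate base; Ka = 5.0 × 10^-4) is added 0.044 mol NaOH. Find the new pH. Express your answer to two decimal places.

OH- converts HNO2 to NO2-: HNO2 → 0.069 mol, NO2- → 0.24 mol.
pKa = −log(5.0 × 10^-4) = 3.301
pH = pKa + log([A⁻]/[HA]) = 3.301 + log(0.24/0.069) = 3.301 +0.541

pH = 3.84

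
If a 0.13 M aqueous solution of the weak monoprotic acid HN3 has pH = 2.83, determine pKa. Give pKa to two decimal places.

pKa = 4.77

[H+] = 10^(-2.83) = 1.48 × 10^-3 M
At equilibrium [HA] = 0.13 − 1.48 × 10^-3 = 1.29 × 10^-1 M
Ka = [H+][A-]/[HA] = (1.48 × 10^-3)² / 1.29 × 10^-1 = 1.70 × 10^-5
pKa = -log(1.70 × 10^-5) = 4.77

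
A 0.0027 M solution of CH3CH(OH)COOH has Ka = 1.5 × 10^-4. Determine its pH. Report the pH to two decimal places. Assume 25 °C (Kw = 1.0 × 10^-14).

pH = 3.25

CH3CH(OH)COOH ⇌ CH3CH(OH)COO- + H+
Ka = [H+]²/(0.0027 − [H+]) = 1.5 × 10^-4
[H+] is not negligible relative to C₀; solve [H+]² + 0.00015·[H+] − 4.05e-07 = 0.
[H+] = [−0.00015 + √(0.00015² + 1.62e-06)]/2 = 5.66 × 10^-4 M
pH = −log(5.66 × 10^-4) = 3.25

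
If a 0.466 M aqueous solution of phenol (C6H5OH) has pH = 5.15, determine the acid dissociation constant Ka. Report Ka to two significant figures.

Ka = 1.1 × 10^-10

[H+] = 10^(-5.15) = 7.08 × 10^-6 M
At equilibrium [HA] = 0.466 − 7.08 × 10^-6 = 4.66 × 10^-1 M
Ka = [H+][A-]/[HA] = (7.08 × 10^-6)² / 4.66 × 10^-1 = 1.1 × 10^-10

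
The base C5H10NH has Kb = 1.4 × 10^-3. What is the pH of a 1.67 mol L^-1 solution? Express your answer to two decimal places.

C5H10NH + H2O ⇌ C5H10NH2+ + OH-
From the ICE table, Kb = x²/(1.67 − x) = 1.4 × 10^-3.
Since Kb ≪ C₀, x ≈ √(Kb·C₀) = 4.84 × 10^-2 M.
(x/C₀ = 2.9% < 5%, so the approximation holds.)
pOH = 1.32, so pH = 14.00 − pOH = 12.68

pH = 12.68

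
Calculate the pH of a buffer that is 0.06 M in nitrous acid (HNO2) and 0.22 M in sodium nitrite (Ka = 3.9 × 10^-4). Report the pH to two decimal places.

pKa = −log(3.9 × 10^-4) = 3.409
pH = pKa + log([A⁻]/[HA]) = 3.409 + log(0.22/0.06)
pH = 3.409 + (+0.564) = 3.97

pH = 3.97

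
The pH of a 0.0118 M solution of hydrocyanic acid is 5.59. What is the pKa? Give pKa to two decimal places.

pKa = 9.25

[H+] = 10^(-5.59) = 2.57 × 10^-6 M
At equilibrium [HA] = 0.0118 − 2.57 × 10^-6 = 1.18 × 10^-2 M
Ka = [H+][A-]/[HA] = (2.57 × 10^-6)² / 1.18 × 10^-2 = 5.60 × 10^-10
pKa = -log(5.60 × 10^-10) = 9.25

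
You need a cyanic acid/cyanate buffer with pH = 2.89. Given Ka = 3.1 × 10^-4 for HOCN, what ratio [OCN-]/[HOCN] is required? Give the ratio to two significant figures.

ratio = 0.24

pKa = -log(3.1 × 10^-4) = 3.509
pH = pKa + log(r) ⇒ log(r) = 2.89 − 3.509 = -0.619
r = [OCN-]/[HOCN] = 10^(-0.619) = 0.24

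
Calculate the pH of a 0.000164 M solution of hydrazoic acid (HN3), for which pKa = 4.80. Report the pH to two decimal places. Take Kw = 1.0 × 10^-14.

pH = 4.36

HN3 ⇌ N3- + H+
Ka = 10^(−4.80) = 1.58 × 10^-5
From the ICE table, Ka = [H+]²/(0.000164 − [H+]) = 1.58 × 10^-5.
[H+] is not negligible relative to C₀; solve [H+]² + 1.58e-05·[H+] − 2.59e-09 = 0.
[H+] = (−Ka + √(Ka² + 4·Ka·C₀))/2 = 4.36 × 10^-5 M
pH = −log(4.36 × 10^-5) = 4.36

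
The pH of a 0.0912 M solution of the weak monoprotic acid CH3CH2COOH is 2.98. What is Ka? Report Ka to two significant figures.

Ka = 1.2 × 10^-5

[H+] = 10^(-2.98) = 1.05 × 10^-3 M
At equilibrium [HA] = 0.0912 − 1.05 × 10^-3 = 9.02 × 10^-2 M
Ka = [H+][A-]/[HA] = (1.05 × 10^-3)² / 9.02 × 10^-2 = 1.2 × 10^-5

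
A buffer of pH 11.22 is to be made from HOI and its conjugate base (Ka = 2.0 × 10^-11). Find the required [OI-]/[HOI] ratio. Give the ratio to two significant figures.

pKa = -log(2.0 × 10^-11) = 10.699
pH = pKa + log(r) ⇒ log(r) = 11.22 − 10.699 = +0.521
r = [OI-]/[HOI] = 10^(+0.521) = 3.32

ratio = 3.3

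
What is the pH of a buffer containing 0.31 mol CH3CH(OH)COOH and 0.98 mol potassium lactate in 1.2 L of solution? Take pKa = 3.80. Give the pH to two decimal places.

pH = pKa + log([A⁻]/[HA]) = 3.80 + log(0.98/0.31)
pH = 3.80 + (+0.500) = 4.30

pH = 4.30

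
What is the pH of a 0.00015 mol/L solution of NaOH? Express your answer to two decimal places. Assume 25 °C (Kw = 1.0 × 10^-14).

pH = 10.18

NaOH is a strong base; [OH-] = 0.00015 M.
pOH = -log(0.00015) = 3.82
pH = 14.00 - 3.82 = 10.18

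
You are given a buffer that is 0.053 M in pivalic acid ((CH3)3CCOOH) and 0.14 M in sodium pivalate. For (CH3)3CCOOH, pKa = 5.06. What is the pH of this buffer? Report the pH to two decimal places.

pH = 5.48

Henderson–Hasselbalch: pH = pKa + log([(CH3)3CCOO-]/[(CH3)3CCOOH]) = 5.06 + log(0.14/0.053)
pH = 5.06 + (+0.422) = 5.48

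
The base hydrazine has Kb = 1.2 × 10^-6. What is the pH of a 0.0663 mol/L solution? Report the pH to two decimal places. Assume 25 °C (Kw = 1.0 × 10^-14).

N2H4 + H2O ⇌ N2H5+ + OH-
Kb = x²/(0.0663 − x) = 1.2 × 10^-6
Since Kb ≪ C₀, x ≈ √(Kb·C₀) = 2.82 × 10^-4 M.
pOH = 3.55, so pH = 14.00 − pOH = 10.45

pH = 10.45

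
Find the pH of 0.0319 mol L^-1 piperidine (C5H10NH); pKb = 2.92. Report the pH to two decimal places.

pH = 11.75

C5H10NH + H2O ⇌ C5H10NH2+ + OH-
Kb = 10^(−2.92) = 1.20 × 10^-3
From the ICE table, Kb = [OH-]²/(0.0319 − [OH-]) = 1.20 × 10^-3.
[OH-] is not negligible relative to C₀; solve [OH-]² + 0.0012·[OH-] − 3.83e-05 = 0.
[OH-] = [−0.0012 + √(0.0012² + 0.000153)]/2 = 5.62 × 10^-3 M
pOH = 2.25, so pH = 14.00 − pOH = 11.75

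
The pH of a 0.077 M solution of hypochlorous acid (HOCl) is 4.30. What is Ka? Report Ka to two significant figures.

Ka = 3.3 × 10^-8

[H+] = 10^(-4.30) = 5.01 × 10^-5 M
At equilibrium [HA] = 0.077 − 5.01 × 10^-5 = 7.69 × 10^-2 M
Ka = [H+][A-]/[HA] = (5.01 × 10^-5)² / 7.69 × 10^-2 = 3.3 × 10^-8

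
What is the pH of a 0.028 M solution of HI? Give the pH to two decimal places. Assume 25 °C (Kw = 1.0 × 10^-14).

pH = 1.55

HI is a strong acid and dissociates completely, so [H+] = 0.028 M.
pH = -log(0.028) = 1.55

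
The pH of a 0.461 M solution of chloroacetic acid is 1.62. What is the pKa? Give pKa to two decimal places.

[H+] = 10^(-1.62) = 2.40 × 10^-2 M
At equilibrium [HA] = 0.461 − 2.40 × 10^-2 = 4.37 × 10^-1 M
Ka = [H+][A-]/[HA] = (2.40 × 10^-2)² / 4.37 × 10^-1 = 1.32 × 10^-3
pKa = -log(1.32 × 10^-3) = 2.88

pKa = 2.88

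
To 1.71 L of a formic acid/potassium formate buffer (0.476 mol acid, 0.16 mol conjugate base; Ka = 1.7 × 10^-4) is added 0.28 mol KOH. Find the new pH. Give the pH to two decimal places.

pH = 4.12

After neutralization: n(HCOOH) = 0.196 mol, n(HCOO-) = 0.44 mol.
pKa = −log(1.7 × 10^-4) = 3.770
Henderson–Hasselbalch with mole ratio 0.44/0.196: pH = 3.770 + (+0.351)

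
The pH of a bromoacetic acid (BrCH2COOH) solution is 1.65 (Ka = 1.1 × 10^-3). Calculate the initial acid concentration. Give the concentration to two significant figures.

C₀ = 4.8 × 10^-1 M

[H+] = 10^(-1.65) = 2.24 × 10^-2 M = x
Ka = x²/(C₀ − x) ⇒ C₀ = x + x²/Ka
C₀ = 2.24 × 10^-2 + (2.24 × 10^-2)²/(1.1 × 10^-3) = 4.79 × 10^-1 M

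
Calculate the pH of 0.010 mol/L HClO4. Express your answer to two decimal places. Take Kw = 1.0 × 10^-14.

HClO4 is a strong acid and dissociates completely, so [H+] = 0.010 M.
pH = -log(0.01) = 2.00

pH = 2.00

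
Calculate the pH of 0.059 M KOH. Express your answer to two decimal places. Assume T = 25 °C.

KOH is a strong base; [OH-] = 0.059 M.
pOH = -log(0.059) = 1.23
pH = 14.00 - 1.23 = 12.77

pH = 12.77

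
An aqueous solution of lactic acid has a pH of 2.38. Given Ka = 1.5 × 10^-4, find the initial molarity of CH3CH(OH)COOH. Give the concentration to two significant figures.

C₀ = 1.2 × 10^-1 M

[H+] = 10^(-2.38) = 4.17 × 10^-3 M = x
Ka = x²/(C₀ − x) ⇒ C₀ = x + x²/Ka
C₀ = 4.17 × 10^-3 + (4.17 × 10^-3)²/(1.5 × 10^-4) = 1.20 × 10^-1 M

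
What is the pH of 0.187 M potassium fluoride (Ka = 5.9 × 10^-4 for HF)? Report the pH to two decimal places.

F- is the conjugate base of the weak acid HF.
Kb = Kw/Ka = 1.0×10^-14 / 5.9 × 10^-4 = 1.69 × 10^-11
From the ICE table, Kb = [OH-]²/(0.187 − [OH-]) = 1.69 × 10^-11.
Since Kb ≪ C₀, [OH-] ≈ √(Kb·C₀) = 1.78 × 10^-6 M.
([OH-]/C₀ = 0.00095% < 5%, so the approximation holds.)
pOH = −log(1.78 × 10^-6) = 5.75; pH = 14.00 − 5.75 = 8.25

pH = 8.25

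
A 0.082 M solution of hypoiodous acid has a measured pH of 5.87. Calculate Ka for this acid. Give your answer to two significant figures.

Ka = 2.2 × 10^-11

[H+] = 10^(-5.87) = 1.35 × 10^-6 M
At equilibrium [HA] = 0.082 − 1.35 × 10^-6 = 8.20 × 10^-2 M
Ka = [H+][A-]/[HA] = (1.35 × 10^-6)² / 8.20 × 10^-2 = 2.2 × 10^-11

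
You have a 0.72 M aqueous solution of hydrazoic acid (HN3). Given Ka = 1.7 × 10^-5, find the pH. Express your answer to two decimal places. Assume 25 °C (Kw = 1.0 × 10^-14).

HN3 ⇌ N3- + H+
From the ICE table, Ka = [H+]²/(0.72 − [H+]) = 1.7 × 10^-5.
Neglecting [H+] in the denominator: [H+] = √(1.7 × 10^-5 × 0.72) = 3.50 × 10^-3 M
pH = −log(3.50 × 10^-3) = 2.46

pH = 2.46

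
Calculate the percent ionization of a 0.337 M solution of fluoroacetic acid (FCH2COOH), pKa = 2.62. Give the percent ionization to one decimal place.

FCH2COOH ⇌ FCH2COO- + H+; let x = [H+] at equilibrium.
Ka = 10^(−2.62) = 2.40 × 10^-3
Solve x² + 0.0024x − 0.000809 = 0 → x = 2.73 × 10^-2 M
% ionization = x/C₀ × 100% = 2.73 × 10^-2/0.337 × 100% = 8.1%

8.1%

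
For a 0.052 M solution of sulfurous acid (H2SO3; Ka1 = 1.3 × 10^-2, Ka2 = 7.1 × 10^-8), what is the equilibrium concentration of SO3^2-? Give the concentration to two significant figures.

First ionization gives [H+] ≈ [HSO3-] = 2.03 × 10^-2 M.
Second step: Ka2 = [H+][SO3^2-]/[HSO3-] ≈ [SO3^2-] (since [H+] ≈ [HSO3-]).
So [SO3^2-] ≈ Ka2.

7.1 × 10^-8 M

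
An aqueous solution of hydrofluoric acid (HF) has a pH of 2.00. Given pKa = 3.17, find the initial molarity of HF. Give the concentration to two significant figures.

[H+] = 10^(-2.00) = 1.00 × 10^-2 M = x
Ka = 10^(−3.17) = 6.76 × 10^-4
Ka = x²/(C₀ − x) ⇒ C₀ = x + x²/Ka
C₀ = 1.00 × 10^-2 + (1.00 × 10^-2)²/(6.76 × 10^-4) = 1.58 × 10^-1 M

C₀ = 1.6 × 10^-1 M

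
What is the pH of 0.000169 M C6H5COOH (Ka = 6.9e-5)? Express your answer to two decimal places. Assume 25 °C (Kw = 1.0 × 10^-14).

C6H5COOH ⇌ C6H5COO- + H+
From the ICE table, Ka = x²/(0.000169 − x) = 6.9 × 10^-5.
Here C₀/Ka ≈ 2.45, so the small-x approximation fails. Use the quadratic:
x = (−Ka + √(Ka² + 4·Ka·C₀))/2 = 7.89 × 10^-5 M
pH = −log(7.89 × 10^-5) = 4.10

pH = 4.10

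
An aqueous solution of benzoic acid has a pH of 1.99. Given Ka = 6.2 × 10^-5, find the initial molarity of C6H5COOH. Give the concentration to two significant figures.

[H+] = 10^(-1.99) = 1.02 × 10^-2 M = x
Ka = x²/(C₀ − x) ⇒ C₀ = x + x²/Ka
C₀ = 1.02 × 10^-2 + (1.02 × 10^-2)²/(6.2 × 10^-5) = 1.69 M

C₀ = 1.7 M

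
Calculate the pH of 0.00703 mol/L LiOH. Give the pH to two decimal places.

LiOH is a strong base; [OH-] = 0.00703 M.
pOH = -log(0.00703) = 2.15
pH = 14.00 - 2.15 = 11.85

pH = 11.85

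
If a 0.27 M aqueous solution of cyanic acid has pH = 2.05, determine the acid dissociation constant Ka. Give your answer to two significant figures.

Ka = 3.0 × 10^-4

[H+] = 10^(-2.05) = 8.91 × 10^-3 M
At equilibrium [HA] = 0.27 − 8.91 × 10^-3 = 2.61 × 10^-1 M
Ka = [H+][A-]/[HA] = (8.91 × 10^-3)² / 2.61 × 10^-1 = 3.0 × 10^-4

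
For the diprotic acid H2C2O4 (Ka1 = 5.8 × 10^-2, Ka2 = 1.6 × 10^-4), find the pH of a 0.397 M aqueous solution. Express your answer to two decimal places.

Since Ka1 ≫ Ka2, the first ionization dominates [H+].
Ka1 = x²/(0.397 − x) = 5.8 × 10^-2
Solving the quadratic: x = (−Ka1 + √(Ka1² + 4·Ka1·C₀))/2 = 1.25 × 10^-1 M
pH = −log(1.25 × 10^-1) = 0.90

pH = 0.90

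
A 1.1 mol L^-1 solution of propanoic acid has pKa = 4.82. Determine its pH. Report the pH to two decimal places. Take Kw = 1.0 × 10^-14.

pH = 2.39

CH3CH2COOH ⇌ CH3CH2COO- + H+
Ka = 10^(−4.82) = 1.51 × 10^-5
From the ICE table, Ka = x²/(1.1 − x) = 1.51 × 10^-5.
Neglecting x in the denominator: x = √(1.51 × 10^-5 × 1.1) = 4.08 × 10^-3 M
Check: 0.37% ionized — well under 5%, approximation valid.
pH = −log(4.08 × 10^-3) = 2.39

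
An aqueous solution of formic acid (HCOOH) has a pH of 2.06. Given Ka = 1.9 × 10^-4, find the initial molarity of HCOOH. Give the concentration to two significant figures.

C₀ = 4.1 × 10^-1 M

[H+] = 10^(-2.06) = 8.71 × 10^-3 M = x
Ka = x²/(C₀ − x) ⇒ C₀ = x + x²/Ka
C₀ = 8.71 × 10^-3 + (8.71 × 10^-3)²/(1.9 × 10^-4) = 4.08 × 10^-1 M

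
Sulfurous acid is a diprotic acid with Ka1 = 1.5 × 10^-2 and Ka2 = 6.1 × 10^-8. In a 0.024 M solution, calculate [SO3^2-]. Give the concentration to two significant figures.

6.1 × 10^-8 M

First ionization gives [H+] ≈ [HSO3-] = 1.29 × 10^-2 M.
Second step: Ka2 = [H+][SO3^2-]/[HSO3-] ≈ [SO3^2-] (since [H+] ≈ [HSO3-]).
So [SO3^2-] ≈ Ka2.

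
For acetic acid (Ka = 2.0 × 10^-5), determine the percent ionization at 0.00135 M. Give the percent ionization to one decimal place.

11.5%

CH3COOH ⇌ CH3COO- + H+; let x = [H+] at equilibrium.
Ka = x²/(C₀ − x); solving the quadratic gives x = 1.55 × 10^-4 M.
% ionization = x/C₀ × 100% = 1.55 × 10^-4/0.00135 × 100% = 11.5%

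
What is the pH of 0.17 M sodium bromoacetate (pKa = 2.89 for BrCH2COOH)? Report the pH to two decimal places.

pH = 8.06

BrCH2COO- is the conjugate base of the weak acid BrCH2COOH.
Ka = 10^(−2.89) = 1.29 × 10^-3
Kb = Kw/Ka = 1.0×10^-14 / 1.29 × 10^-3 = 7.75 × 10^-12
From the ICE table, Kb = x²/(0.17 − x) = 7.75 × 10^-12.
Assume x ≪ 0.17: x ≈ √(7.75 × 10^-12 × 0.17) = 1.15 × 10^-6 M
(x/C₀ = 0.00068% < 5%, so the approximation holds.)
pOH = −log(1.15 × 10^-6) = 5.94; pH = 14.00 − 5.94 = 8.06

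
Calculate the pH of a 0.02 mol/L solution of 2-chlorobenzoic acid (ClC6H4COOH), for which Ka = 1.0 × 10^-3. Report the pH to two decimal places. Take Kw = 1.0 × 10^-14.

pH = 2.40

ClC6H4COOH ⇌ ClC6H4COO- + H+
From the ICE table, Ka = [H+]²/(0.02 − [H+]) = 1.0 × 10^-3.
[H+] is not negligible relative to C₀; solve [H+]² + 0.001·[H+] − 2e-05 = 0.
[H+] = (−Ka + √(Ka² + 4·Ka·C₀))/2 = 4.00 × 10^-3 M
pH = −log(4.00 × 10^-3) = 2.40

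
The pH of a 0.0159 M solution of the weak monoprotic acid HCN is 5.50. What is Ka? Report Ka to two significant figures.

Ka = 6.3 × 10^-10

[H+] = 10^(-5.50) = 3.16 × 10^-6 M
At equilibrium [HA] = 0.0159 − 3.16 × 10^-6 = 1.59 × 10^-2 M
Ka = [H+][A-]/[HA] = (3.16 × 10^-6)² / 1.59 × 10^-2 = 6.3 × 10^-10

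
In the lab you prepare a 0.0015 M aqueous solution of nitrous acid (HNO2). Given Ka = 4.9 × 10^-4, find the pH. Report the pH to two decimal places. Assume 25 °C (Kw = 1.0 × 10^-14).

HNO2 ⇌ NO2- + H+
From the ICE table, Ka = x²/(0.0015 − x) = 4.9 × 10^-4.
x is not negligible relative to C₀; solve x² + 0.00049·x − 7.35e-07 = 0.
x = (−Ka + √(Ka² + 4·Ka·C₀))/2 = 6.47 × 10^-4 M
pH = −log(6.47 × 10^-4) = 3.19

pH = 3.19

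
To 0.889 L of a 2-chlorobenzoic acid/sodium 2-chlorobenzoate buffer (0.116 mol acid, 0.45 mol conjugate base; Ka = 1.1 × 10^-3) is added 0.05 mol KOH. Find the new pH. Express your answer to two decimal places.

pH = 3.84

After neutralization: n(ClC6H4COOH) = 0.066 mol, n(ClC6H4COO-) = 0.5 mol.
pKa = −log(1.1 × 10^-3) = 2.959
pH = pKa + log([A⁻]/[HA]) = 2.959 + log(0.5/0.066) = 2.959 +0.879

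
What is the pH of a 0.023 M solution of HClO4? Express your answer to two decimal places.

pH = 1.64

HClO4 is a strong acid and dissociates completely, so [H+] = 0.023 M.
pH = -log(0.023) = 1.64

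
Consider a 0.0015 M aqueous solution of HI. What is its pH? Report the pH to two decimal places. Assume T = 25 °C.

pH = 2.82

HI is a strong acid and dissociates completely, so [H+] = 0.0015 M.
pH = -log(0.0015) = 2.82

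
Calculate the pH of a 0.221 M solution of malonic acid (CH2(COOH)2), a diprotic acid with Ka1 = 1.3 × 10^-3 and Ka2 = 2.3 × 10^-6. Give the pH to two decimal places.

Since Ka1 ≫ Ka2, the first ionization dominates [H+].
Ka1 = x²/(0.221 − x) = 1.3 × 10^-3
Solving the quadratic: x = (−Ka1 + √(Ka1² + 4·Ka1·C₀))/2 = 1.63 × 10^-2 M
pH = −log(1.63 × 10^-2) = 1.79

pH = 1.79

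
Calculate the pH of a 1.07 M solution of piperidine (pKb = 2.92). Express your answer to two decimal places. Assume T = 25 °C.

C5H10NH + H2O ⇌ C5H10NH2+ + OH-
Kb = 10^(−2.92) = 1.20 × 10^-3
Kb = [OH-]²/(1.07 − [OH-]) = 1.20 × 10^-3
Neglecting [OH-] in the denominator: [OH-] = √(1.20 × 10^-3 × 1.07) = 3.58 × 10^-2 M
([OH-]/C₀ = 3.3% < 5%, so the approximation holds.)
pOH = −log(3.58 × 10^-2) = 1.45; pH = 14.00 − 1.45 = 12.55

pH = 12.55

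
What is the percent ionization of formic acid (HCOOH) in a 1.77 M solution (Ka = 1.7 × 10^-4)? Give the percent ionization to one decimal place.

1.0%

HCOOH ⇌ HCOO- + H+; let x = [H+] at equilibrium.
x ≈ √(Ka·C₀) = √(1.7 × 10^-4 × 1.77) = 1.73 × 10^-2 M
Fraction ionized = 1.73 × 10^-2 / 1.77 = 0.0098 → 1.0%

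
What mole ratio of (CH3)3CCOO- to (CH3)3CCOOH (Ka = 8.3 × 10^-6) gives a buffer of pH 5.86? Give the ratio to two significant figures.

pKa = -log(8.3 × 10^-6) = 5.081
pH = pKa + log(r) ⇒ log(r) = 5.86 − 5.081 = +0.779
r = [(CH3)3CCOO-]/[(CH3)3CCOOH] = 10^(+0.779) = 6.01

ratio = 6.0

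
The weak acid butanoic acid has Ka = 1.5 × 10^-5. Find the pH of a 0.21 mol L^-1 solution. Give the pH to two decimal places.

pH = 2.75

CH3(CH2)2COOH ⇌ CH3(CH2)2COO- + H+
Let x = [H+] at equilibrium. Ka = x²/(0.21 − x).
Since Ka ≪ C₀, x ≈ √(Ka·C₀) = 1.77 × 10^-3 M.
pH = −log[H+] = −log(1.77 × 10^-3) = 2.75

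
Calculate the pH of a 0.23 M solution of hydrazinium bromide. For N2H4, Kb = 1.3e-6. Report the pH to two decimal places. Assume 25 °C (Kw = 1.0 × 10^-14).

pH = 4.38

N2H5+ is the conjugate acid of the weak base N2H4.
Ka = Kw/Kb = 1.0×10^-14 / 1.3 × 10^-6 = 7.69 × 10^-9
Ka = [H+]²/(0.23 − [H+]) = 7.69 × 10^-9
Neglecting [H+] in the denominator: [H+] = √(7.69 × 10^-9 × 0.23) = 4.21 × 10^-5 M
([H+]/C₀ = 0.018% < 5%, so the approximation holds.)
pH = −log[H+] = −log(4.21 × 10^-5) = 4.38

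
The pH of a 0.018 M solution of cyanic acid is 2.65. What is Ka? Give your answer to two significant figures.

[H+] = 10^(-2.65) = 2.24 × 10^-3 M
At equilibrium [HA] = 0.018 − 2.24 × 10^-3 = 1.58 × 10^-2 M
Ka = [H+][A-]/[HA] = (2.24 × 10^-3)² / 1.58 × 10^-2 = 3.2 × 10^-4

Ka = 3.2 × 10^-4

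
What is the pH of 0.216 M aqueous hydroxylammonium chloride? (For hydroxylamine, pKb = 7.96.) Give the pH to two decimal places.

NH3OH+ is the conjugate acid of the weak base NH2OH.
Kb = 10^(−7.96) = 1.10 × 10^-8
Ka = Kw/Kb = 1.0×10^-14 / 1.10 × 10^-8 = 9.09 × 10^-7
Let x = [H+] at equilibrium. Ka = x²/(0.216 − x).
Since Ka ≪ C₀, x ≈ √(Ka·C₀) = 4.43 × 10^-4 M.
(x/C₀ = 0.21% < 5%, so the approximation holds.)
pH = −log(4.43 × 10^-4) = 3.35

pH = 3.35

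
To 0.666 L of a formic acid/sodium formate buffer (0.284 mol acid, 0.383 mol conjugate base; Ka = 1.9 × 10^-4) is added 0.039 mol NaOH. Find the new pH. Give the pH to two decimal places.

After neutralization: n(HCOOH) = 0.245 mol, n(HCOO-) = 0.422 mol.
pKa = −log(1.9 × 10^-4) = 3.721
pH = pKa + log(n_HCOO-/n_HCOOH) = 3.721 + log(0.422/0.245) = 3.721 + (+0.236)

pH = 3.96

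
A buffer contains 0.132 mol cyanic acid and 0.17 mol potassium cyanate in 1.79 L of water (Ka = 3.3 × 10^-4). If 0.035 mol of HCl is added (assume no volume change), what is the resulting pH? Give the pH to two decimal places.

pH = 3.39

Added H+ converts OCN- to HOCN: HOCN → 0.167 mol, OCN- → 0.135 mol.
pKa = −log(3.3 × 10^-4) = 3.481
Henderson–Hasselbalch with mole ratio 0.135/0.167: pH = 3.481 + (-0.092)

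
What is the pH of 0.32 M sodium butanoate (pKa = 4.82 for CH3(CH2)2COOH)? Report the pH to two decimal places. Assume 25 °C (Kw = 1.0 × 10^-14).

CH3(CH2)2COO- is the conjugate base of the weak acid CH3(CH2)2COOH.
Ka = 10^(−4.82) = 1.51 × 10^-5
Kb = Kw/Ka = 1.0×10^-14 / 1.51 × 10^-5 = 6.62 × 10^-10
From the ICE table, Kb = x²/(0.32 − x) = 6.62 × 10^-10.
Assume x ≪ 0.32: x ≈ √(6.62 × 10^-10 × 0.32) = 1.46 × 10^-5 M
Check: 0.0045% ionized — well under 5%, approximation valid.
pOH = −log(1.46 × 10^-5) = 4.84; pH = 14.00 − 4.84 = 9.16

pH = 9.16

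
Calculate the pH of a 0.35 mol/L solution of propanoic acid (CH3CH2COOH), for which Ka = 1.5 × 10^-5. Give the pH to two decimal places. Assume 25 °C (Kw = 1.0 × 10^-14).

pH = 2.64

CH3CH2COOH ⇌ CH3CH2COO- + H+
Ka = x²/(0.35 − x) = 1.5 × 10^-5
Neglecting x in the denominator: x = √(1.5 × 10^-5 × 0.35) = 2.29 × 10^-3 M
Check: 0.65% ionized — well under 5%, approximation valid.
pH = −log[H+] = −log(2.29 × 10^-3) = 2.64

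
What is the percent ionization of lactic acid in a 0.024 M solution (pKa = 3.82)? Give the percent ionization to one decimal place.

7.6%

CH3CH(OH)COOH ⇌ CH3CH(OH)COO- + H+; let x = [H+] at equilibrium.
Ka = 10^(−3.82) = 1.51 × 10^-4
Solve x² + 0.000151x − 3.62e-06 = 0 → x = 1.83 × 10^-3 M
% ionization = x/C₀ × 100% = 1.83 × 10^-3/0.024 × 100% = 7.6%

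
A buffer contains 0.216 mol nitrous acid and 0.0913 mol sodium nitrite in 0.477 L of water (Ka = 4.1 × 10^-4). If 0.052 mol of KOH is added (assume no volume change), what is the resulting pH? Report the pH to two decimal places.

After neutralization: n(HNO2) = 0.164 mol, n(NO2-) = 0.143 mol.
pKa = −log(4.1 × 10^-4) = 3.387
pH = pKa + log([A⁻]/[HA]) = 3.387 + log(0.143/0.164) = 3.387 -0.060

pH = 3.33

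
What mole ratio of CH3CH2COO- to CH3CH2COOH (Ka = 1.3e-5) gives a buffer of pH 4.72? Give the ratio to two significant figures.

pKa = -log(1.3 × 10^-5) = 4.886
pH = pKa + log(r) ⇒ log(r) = 4.72 − 4.886 = -0.166
r = [CH3CH2COO-]/[CH3CH2COOH] = 10^(-0.166) = 0.682

ratio = 0.68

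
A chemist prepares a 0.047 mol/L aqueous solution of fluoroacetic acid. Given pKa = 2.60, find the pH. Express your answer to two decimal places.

pH = 2.01

FCH2COOH ⇌ FCH2COO- + H+
Ka = 10^(−2.60) = 2.51 × 10^-3
Ka = x²/(0.047 − x) = 2.51 × 10^-3
Here C₀/Ka ≈ 18.7, so the small-x approximation fails. Use the quadratic:
x = [−0.00251 + √(0.00251² + 0.000472)]/2 = 9.68 × 10^-3 M
pH = −log[H+] = −log(9.68 × 10^-3) = 2.01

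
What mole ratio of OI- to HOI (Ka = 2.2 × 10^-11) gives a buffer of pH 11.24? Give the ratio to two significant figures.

ratio = 3.8

pKa = -log(2.2 × 10^-11) = 10.658
pH = pKa + log(r) ⇒ log(r) = 11.24 − 10.658 = +0.582
r = [OI-]/[HOI] = 10^(+0.582) = 3.82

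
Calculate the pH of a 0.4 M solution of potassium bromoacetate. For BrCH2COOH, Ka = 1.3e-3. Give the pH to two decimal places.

pH = 8.24

BrCH2COO- is the conjugate base of the weak acid BrCH2COOH.
Kb = Kw/Ka = 1.0×10^-14 / 1.3 × 10^-3 = 7.69 × 10^-12
Kb = [OH-]²/(0.4 − [OH-]) = 7.69 × 10^-12
Neglecting [OH-] in the denominator: [OH-] = √(7.69 × 10^-12 × 0.4) = 1.75 × 10^-6 M
Check: 0.00044% ionized — well under 5%, approximation valid.
pOH = 5.76, so pH = 14.00 − pOH = 8.24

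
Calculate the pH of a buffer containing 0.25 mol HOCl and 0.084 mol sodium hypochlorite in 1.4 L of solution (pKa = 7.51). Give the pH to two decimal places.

Using pH = pKa + log([base]/[acid]) with [base]/[acid] = 0.084/0.25:
pH = 7.51 + (-0.474) = 7.04

pH = 7.04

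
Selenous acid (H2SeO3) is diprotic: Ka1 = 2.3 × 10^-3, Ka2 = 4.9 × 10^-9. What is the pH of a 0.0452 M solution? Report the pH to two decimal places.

pH = 2.04

Since Ka1 ≫ Ka2, the first ionization dominates [H+].
Ka1 = x²/(0.0452 − x) = 2.3 × 10^-3
Solving the quadratic: x = (−Ka1 + √(Ka1² + 4·Ka1·C₀))/2 = 9.11 × 10^-3 M
pH = −log(9.11 × 10^-3) = 2.04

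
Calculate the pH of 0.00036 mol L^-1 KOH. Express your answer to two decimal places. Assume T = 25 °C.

KOH is a strong base; [OH-] = 0.00036 M.
pOH = -log(0.00036) = 3.44
pH = 14.00 - 3.44 = 10.56

pH = 10.56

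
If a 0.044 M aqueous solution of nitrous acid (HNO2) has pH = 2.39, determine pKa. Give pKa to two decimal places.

pKa = 3.38

[H+] = 10^(-2.39) = 4.07 × 10^-3 M
At equilibrium [HA] = 0.044 − 4.07 × 10^-3 = 3.99 × 10^-2 M
Ka = [H+][A-]/[HA] = (4.07 × 10^-3)² / 3.99 × 10^-2 = 4.15 × 10^-4
pKa = -log(4.15 × 10^-4) = 3.38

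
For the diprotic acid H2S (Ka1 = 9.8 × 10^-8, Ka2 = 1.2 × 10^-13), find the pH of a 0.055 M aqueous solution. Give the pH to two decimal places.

pH = 4.13

Ka1 ≫ Ka2, so treat the first dissociation as the only significant source of H+.
Ka1 = x²/(0.055 − x) = 9.8 × 10^-8
x ≈ √(9.8 × 10^-8 × 0.055) = 7.34 × 10^-5 M
pH = −log(7.34 × 10^-5) = 4.13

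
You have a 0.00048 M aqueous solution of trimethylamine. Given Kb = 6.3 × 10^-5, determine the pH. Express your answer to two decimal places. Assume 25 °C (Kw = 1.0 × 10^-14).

(CH3)3N + H2O ⇌ (CH3)3NH+ + OH-
Kb = [OH-]²/(0.00048 − [OH-]) = 6.3 × 10^-5
Here C₀/Kb ≈ 7.62, so the small-[OH-] approximation fails. Use the quadratic:
[OH-] = (−Kb + √(Kb² + 4·Kb·C₀))/2 = 1.45 × 10^-4 M
pOH = 3.84, so pH = 14.00 − pOH = 10.16

pH = 10.16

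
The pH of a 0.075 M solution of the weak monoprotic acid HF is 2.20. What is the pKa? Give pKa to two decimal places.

pKa = 3.24

[H+] = 10^(-2.20) = 6.31 × 10^-3 M
At equilibrium [HA] = 0.075 − 6.31 × 10^-3 = 6.87 × 10^-2 M
Ka = [H+][A-]/[HA] = (6.31 × 10^-3)² / 6.87 × 10^-2 = 5.80 × 10^-4
pKa = -log(5.80 × 10^-4) = 3.24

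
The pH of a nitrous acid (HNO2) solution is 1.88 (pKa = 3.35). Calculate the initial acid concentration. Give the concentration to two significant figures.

C₀ = 4.0 × 10^-1 M

[H+] = 10^(-1.88) = 1.32 × 10^-2 M = x
Ka = 10^(−3.35) = 4.47 × 10^-4
Ka = x²/(C₀ − x) ⇒ C₀ = x + x²/Ka
C₀ = 1.32 × 10^-2 + (1.32 × 10^-2)²/(4.47 × 10^-4) = 4.03 × 10^-1 M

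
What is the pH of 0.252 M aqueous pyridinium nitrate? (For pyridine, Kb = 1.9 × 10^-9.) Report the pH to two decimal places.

C5H5NH+ is the conjugate acid of the weak base C5H5N.
Ka = Kw/Kb = 1.0×10^-14 / 1.9 × 10^-9 = 5.26 × 10^-6
From the ICE table, Ka = x²/(0.252 − x) = 5.26 × 10^-6.
Assume x ≪ 0.252: x ≈ √(5.26 × 10^-6 × 0.252) = 1.15 × 10^-3 M
pH = −log[H+] = −log(1.15 × 10^-3) = 2.94

pH = 2.94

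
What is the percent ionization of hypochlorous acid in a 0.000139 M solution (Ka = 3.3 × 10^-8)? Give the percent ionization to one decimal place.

HOCl ⇌ OCl- + H+; let x = [H+] at equilibrium.
x ≈ √(Ka·C₀) = √(3.3 × 10^-8 × 0.000139) = 2.14 × 10^-6 M
Fraction ionized = 2.14 × 10^-6 / 0.000139 = 0.0154 → 1.5%

1.5%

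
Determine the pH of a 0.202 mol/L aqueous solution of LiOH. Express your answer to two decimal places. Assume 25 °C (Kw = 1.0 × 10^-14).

pH = 13.31

LiOH is a strong base; [OH-] = 0.202 M.
pOH = -log(0.202) = 0.69
pH = 14.00 - 0.69 = 13.31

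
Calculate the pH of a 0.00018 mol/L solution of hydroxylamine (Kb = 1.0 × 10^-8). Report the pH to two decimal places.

NH2OH + H2O ⇌ NH3OH+ + OH-
Let x = [OH-] at equilibrium. Kb = x²/(0.00018 − x).
Neglecting x in the denominator: x = √(1.0 × 10^-8 × 0.00018) = 1.34 × 10^-6 M
(x/C₀ = 0.75% < 5%, so the approximation holds.)
pOH = −log(1.34 × 10^-6) = 5.87; pH = 14.00 − 5.87 = 8.13

pH = 8.13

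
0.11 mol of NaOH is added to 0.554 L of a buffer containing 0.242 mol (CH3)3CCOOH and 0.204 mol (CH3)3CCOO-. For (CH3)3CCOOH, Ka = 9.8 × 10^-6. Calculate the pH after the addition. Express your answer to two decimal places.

pH = 5.39

OH- converts (CH3)3CCOOH to (CH3)3CCOO-: (CH3)3CCOOH → 0.132 mol, (CH3)3CCOO- → 0.314 mol.
pKa = −log(9.8 × 10^-6) = 5.009
pH = pKa + log([A⁻]/[HA]) = 5.009 + log(0.314/0.132) = 5.009 +0.376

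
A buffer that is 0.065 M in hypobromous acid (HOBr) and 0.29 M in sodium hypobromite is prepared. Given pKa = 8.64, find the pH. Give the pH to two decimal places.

Henderson–Hasselbalch: pH = pKa + log([OBr-]/[HOBr]) = 8.64 + log(0.29/0.065)
pH = 8.64 + (+0.649) = 9.29

pH = 9.29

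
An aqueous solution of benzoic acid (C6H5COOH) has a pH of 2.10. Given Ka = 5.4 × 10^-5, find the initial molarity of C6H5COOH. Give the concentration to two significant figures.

[H+] = 10^(-2.10) = 7.94 × 10^-3 M = x
Ka = x²/(C₀ − x) ⇒ C₀ = x + x²/Ka
C₀ = 7.94 × 10^-3 + (7.94 × 10^-3)²/(5.4 × 10^-5) = 1.18 M

C₀ = 1.2 M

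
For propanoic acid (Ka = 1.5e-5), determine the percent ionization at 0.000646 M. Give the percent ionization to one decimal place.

CH3CH2COOH ⇌ CH3CH2COO- + H+; let x = [H+] at equilibrium.
Ka = x²/(C₀ − x); solving the quadratic gives x = 9.12 × 10^-5 M.
Fraction ionized = 9.12 × 10^-5 / 0.000646 = 0.1412 → 14.1%

14.1%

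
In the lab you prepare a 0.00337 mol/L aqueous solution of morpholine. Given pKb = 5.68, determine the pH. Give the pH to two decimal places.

C4H8ONH + H2O ⇌ C4H8ONH2+ + OH-
Kb = 10^(−5.68) = 2.09 × 10^-6
From the ICE table, Kb = x²/(0.00337 − x) = 2.09 × 10^-6.
Since Kb ≪ C₀, x ≈ √(Kb·C₀) = 8.39 × 10^-5 M.
Check: 2.5% ionized — well under 5%, approximation valid.
pOH = 4.08, so pH = 14.00 − pOH = 9.92

pH = 9.92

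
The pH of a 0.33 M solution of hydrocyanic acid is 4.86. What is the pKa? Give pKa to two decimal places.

pKa = 9.24

[H+] = 10^(-4.86) = 1.38 × 10^-5 M
At equilibrium [HA] = 0.33 − 1.38 × 10^-5 = 3.30 × 10^-1 M
Ka = [H+][A-]/[HA] = (1.38 × 10^-5)² / 3.30 × 10^-1 = 5.77 × 10^-10
pKa = -log(5.77 × 10^-10) = 9.24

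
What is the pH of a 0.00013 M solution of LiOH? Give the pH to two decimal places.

LiOH is a strong base; [OH-] = 0.00013 M.
pOH = -log(0.00013) = 3.89
pH = 14.00 - 3.89 = 10.11

pH = 10.11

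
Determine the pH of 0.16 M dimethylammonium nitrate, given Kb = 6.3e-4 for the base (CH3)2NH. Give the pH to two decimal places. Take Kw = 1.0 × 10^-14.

(CH3)2NH2+ is the conjugate acid of the weak base (CH3)2NH.
Ka = Kw/Kb = 1.0×10^-14 / 6.3 × 10^-4 = 1.59 × 10^-11
From the ICE table, Ka = [H+]²/(0.16 − [H+]) = 1.59 × 10^-11.
Since Ka ≪ C₀, [H+] ≈ √(Ka·C₀) = 1.59 × 10^-6 M.
([H+]/C₀ = 0.001% < 5%, so the approximation holds.)
pH = −log(1.59 × 10^-6) = 5.80

pH = 5.80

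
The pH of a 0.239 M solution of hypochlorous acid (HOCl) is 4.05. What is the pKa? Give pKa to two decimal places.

[H+] = 10^(-4.05) = 8.91 × 10^-5 M
At equilibrium [HA] = 0.239 − 8.91 × 10^-5 = 2.39 × 10^-1 M
Ka = [H+][A-]/[HA] = (8.91 × 10^-5)² / 2.39 × 10^-1 = 3.32 × 10^-8
pKa = -log(3.32 × 10^-8) = 7.48

pKa = 7.48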